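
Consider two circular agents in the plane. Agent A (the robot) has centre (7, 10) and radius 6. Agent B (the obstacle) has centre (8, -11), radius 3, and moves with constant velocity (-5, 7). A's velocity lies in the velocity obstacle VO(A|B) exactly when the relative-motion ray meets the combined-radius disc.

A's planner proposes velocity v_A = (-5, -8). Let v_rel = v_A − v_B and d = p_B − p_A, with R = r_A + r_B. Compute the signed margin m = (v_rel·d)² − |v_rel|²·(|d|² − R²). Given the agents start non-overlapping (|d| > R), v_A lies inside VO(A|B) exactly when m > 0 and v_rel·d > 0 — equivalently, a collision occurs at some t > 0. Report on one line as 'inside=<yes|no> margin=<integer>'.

d = (1, -21),  |d|² = 442;  R = 6+3 = 9,  c = 442−9² = 361
v_rel = (0, -15),  |v_rel|² = 225;  v_rel·d = (0)·(1) + (-15)·(-21) = 315
225·t² − 630·t + 361 = 0  ⇒  m = 315² − 225·361 = 18000
m = 18000 > 0,  v_rel·d = 315 > 0  ⇒  inside

inside=yes margin=18000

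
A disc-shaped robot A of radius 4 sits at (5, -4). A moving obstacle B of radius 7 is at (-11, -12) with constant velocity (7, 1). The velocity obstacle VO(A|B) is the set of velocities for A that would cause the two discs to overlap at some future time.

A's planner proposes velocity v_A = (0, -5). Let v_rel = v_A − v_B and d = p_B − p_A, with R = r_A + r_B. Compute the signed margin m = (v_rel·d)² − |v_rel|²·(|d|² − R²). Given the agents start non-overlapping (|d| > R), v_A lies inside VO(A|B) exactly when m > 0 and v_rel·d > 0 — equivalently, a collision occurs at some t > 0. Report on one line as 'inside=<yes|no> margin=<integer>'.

d = (-16, -8),  |d|² = 320;  R = 4+7 = 11,  c = 320−11² = 199
v_rel = (-7, -6),  |v_rel|² = 85;  v_rel·d = (-7)·(-16) + (-6)·(-8) = 160
85·t² − 320·t + 199 = 0  ⇒  m = 160² − 85·199 = 8685
m = 8685 > 0,  v_rel·d = 160 > 0  ⇒  inside

inside=yes margin=8685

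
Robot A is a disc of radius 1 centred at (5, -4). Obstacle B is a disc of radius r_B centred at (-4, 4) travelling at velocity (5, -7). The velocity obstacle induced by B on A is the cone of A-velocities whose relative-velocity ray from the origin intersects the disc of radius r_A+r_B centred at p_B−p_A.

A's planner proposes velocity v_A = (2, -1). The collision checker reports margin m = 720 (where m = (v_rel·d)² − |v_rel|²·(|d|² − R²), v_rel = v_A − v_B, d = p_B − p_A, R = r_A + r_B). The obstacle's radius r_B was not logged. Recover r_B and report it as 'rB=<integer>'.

m = 720
d = (-9, 8);  v_rel = (-3, 6),  |v_rel|² = 45
v_rel×d = (-3)·(8) − (6)·(-9) = 30
since m = R²·45 − 30²:  R² = (900 + 720) / 45 = 36
R = √36 = 6  ⇒  r_B = 6 − 1 = 5

rB=5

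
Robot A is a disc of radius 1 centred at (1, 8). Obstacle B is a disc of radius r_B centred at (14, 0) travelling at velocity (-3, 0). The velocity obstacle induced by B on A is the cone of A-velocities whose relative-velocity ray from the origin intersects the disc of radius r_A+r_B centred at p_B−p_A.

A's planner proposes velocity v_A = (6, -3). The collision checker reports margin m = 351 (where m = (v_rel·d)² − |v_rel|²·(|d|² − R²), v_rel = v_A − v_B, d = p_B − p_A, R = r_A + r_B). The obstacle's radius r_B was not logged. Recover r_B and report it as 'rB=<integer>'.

m = 351
d = (13, -8);  v_rel = (9, -3),  |v_rel|² = 90
v_rel×d = (9)·(-8) − (-3)·(13) = -33
since m = R²·90 − (-33)²:  R² = (1089 + 351) / 90 = 16
R = √16 = 4  ⇒  r_B = 4 − 1 = 3

rB=3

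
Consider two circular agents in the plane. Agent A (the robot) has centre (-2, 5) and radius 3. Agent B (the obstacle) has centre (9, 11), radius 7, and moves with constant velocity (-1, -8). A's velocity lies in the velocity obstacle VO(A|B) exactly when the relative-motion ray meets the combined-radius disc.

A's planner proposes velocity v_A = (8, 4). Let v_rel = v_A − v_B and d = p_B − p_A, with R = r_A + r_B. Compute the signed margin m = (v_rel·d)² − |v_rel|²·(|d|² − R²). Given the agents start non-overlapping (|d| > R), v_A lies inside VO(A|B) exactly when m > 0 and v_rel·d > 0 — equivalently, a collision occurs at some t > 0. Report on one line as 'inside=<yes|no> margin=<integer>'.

d = (11, 6),  |d|² = 157;  R = 3+7 = 10,  c = 157−10² = 57
v_rel = (9, 12),  |v_rel|² = 225;  v_rel·d = (9)·(11) + (12)·(6) = 171
225·t² − 342·t + 57 = 0  ⇒  m = 171² − 225·57 = 16416
m = 16416 > 0,  v_rel·d = 171 > 0  ⇒  inside

inside=yes margin=16416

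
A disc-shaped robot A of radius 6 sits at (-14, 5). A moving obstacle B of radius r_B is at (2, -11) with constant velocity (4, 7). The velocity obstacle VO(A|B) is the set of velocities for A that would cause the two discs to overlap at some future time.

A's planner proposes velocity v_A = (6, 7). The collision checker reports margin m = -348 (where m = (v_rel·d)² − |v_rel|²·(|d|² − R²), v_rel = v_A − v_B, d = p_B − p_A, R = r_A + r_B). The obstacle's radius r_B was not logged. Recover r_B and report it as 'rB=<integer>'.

m = -348
d = (16, -16);  v_rel = (2, 0),  |v_rel|² = 4
v_rel×d = (2)·(-16) − (0)·(16) = -32
since m = R²·4 − (-32)²:  R² = (1024 + -348) / 4 = 169
R = √169 = 13  ⇒  r_B = 13 − 6 = 7

rB=7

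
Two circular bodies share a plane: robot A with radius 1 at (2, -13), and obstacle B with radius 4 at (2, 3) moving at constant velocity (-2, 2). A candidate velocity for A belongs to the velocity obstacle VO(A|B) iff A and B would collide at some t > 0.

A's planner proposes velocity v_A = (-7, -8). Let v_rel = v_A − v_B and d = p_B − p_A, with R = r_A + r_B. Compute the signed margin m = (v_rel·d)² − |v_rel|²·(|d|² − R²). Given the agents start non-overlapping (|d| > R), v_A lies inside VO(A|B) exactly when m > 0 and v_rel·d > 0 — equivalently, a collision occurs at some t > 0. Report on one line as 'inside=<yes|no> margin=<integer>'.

d = (0, 16),  |d|² = 256;  R = 1+4 = 5,  c = 256−5² = 231
v_rel = (-5, -10),  |v_rel|² = 125;  v_rel·d = (-5)·(0) + (-10)·(16) = -160
125·t² + 320·t + 231 = 0  ⇒  m = (-160)² − 125·231 = -3275
m = -3275 < 0,  v_rel·d = -160 < 0  ⇒  outside

inside=no margin=-3275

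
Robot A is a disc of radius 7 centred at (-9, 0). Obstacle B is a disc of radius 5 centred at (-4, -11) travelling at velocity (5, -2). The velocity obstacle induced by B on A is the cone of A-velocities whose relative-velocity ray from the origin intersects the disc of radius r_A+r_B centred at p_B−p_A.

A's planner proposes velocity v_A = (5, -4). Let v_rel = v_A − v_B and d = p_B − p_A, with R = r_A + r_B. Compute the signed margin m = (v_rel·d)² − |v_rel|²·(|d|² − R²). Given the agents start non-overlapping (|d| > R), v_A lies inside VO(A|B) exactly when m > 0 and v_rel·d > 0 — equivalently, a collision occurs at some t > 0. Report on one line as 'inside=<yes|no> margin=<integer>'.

d = (5, -11),  |d|² = 146;  R = 7+5 = 12,  c = 146−12² = 2
v_rel = (0, -2),  |v_rel|² = 4;  v_rel·d = (0)·(5) + (-2)·(-11) = 22
4·t² − 44·t + 2 = 0  ⇒  m = 22² − 4·2 = 476
m = 476 > 0,  v_rel·d = 22 > 0  ⇒  inside

inside=yes margin=476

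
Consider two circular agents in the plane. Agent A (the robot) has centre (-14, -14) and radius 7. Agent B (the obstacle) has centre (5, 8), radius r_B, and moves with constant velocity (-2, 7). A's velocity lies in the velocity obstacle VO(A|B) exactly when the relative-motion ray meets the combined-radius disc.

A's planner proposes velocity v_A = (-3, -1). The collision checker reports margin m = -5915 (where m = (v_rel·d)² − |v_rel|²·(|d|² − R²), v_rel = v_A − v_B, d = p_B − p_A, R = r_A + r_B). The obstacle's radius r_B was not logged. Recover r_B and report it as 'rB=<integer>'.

m = -5915
d = (19, 22);  v_rel = (-1, -8),  |v_rel|² = 65
v_rel×d = (-1)·(22) − (-8)·(19) = 130
since m = R²·65 − 130²:  R² = (16900 + -5915) / 65 = 169
R = √169 = 13  ⇒  r_B = 13 − 7 = 6

rB=6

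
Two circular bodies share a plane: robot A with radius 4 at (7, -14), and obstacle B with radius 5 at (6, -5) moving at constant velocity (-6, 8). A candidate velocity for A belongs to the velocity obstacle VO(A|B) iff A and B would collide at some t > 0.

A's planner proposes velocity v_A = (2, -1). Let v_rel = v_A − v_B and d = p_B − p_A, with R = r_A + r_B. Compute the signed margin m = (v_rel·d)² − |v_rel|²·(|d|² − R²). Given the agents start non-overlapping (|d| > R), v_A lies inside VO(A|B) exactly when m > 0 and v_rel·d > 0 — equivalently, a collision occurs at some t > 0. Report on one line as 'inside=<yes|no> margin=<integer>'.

d = (-1, 9),  |d|² = 82;  R = 4+5 = 9,  c = 82−9² = 1
v_rel = (8, -9),  |v_rel|² = 145;  v_rel·d = (8)·(-1) + (-9)·(9) = -89
145·t² + 178·t + 1 = 0  ⇒  m = (-89)² − 145·1 = 7776
m = 7776 > 0,  v_rel·d = -89 < 0  ⇒  outside

inside=no margin=7776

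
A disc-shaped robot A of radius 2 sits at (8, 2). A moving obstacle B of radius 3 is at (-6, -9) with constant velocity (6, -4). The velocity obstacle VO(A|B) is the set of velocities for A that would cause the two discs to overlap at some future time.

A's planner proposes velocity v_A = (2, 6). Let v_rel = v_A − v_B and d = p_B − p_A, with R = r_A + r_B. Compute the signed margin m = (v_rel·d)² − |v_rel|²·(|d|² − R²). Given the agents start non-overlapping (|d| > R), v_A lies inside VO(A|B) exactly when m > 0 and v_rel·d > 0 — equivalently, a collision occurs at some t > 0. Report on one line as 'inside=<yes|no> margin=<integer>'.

d = (-14, -11),  |d|² = 317;  R = 2+3 = 5,  c = 317−5² = 292
v_rel = (-4, 10),  |v_rel|² = 116;  v_rel·d = (-4)·(-14) + (10)·(-11) = -54
116·t² + 108·t + 292 = 0  ⇒  m = (-54)² − 116·292 = -30956
m = -30956 < 0,  v_rel·d = -54 < 0  ⇒  outside

inside=no margin=-30956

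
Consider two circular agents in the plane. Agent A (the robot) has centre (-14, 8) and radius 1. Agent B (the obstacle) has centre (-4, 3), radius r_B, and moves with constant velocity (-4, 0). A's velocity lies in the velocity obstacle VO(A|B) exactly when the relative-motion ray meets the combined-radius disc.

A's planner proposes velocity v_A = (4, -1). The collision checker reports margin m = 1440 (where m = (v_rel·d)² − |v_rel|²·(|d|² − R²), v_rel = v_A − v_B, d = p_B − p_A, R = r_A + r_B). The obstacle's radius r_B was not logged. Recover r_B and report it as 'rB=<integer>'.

m = 1440
d = (10, -5);  v_rel = (8, -1),  |v_rel|² = 65
v_rel×d = (8)·(-5) − (-1)·(10) = -30
since m = R²·65 − (-30)²:  R² = (900 + 1440) / 65 = 36
R = √36 = 6  ⇒  r_B = 6 − 1 = 5

rB=5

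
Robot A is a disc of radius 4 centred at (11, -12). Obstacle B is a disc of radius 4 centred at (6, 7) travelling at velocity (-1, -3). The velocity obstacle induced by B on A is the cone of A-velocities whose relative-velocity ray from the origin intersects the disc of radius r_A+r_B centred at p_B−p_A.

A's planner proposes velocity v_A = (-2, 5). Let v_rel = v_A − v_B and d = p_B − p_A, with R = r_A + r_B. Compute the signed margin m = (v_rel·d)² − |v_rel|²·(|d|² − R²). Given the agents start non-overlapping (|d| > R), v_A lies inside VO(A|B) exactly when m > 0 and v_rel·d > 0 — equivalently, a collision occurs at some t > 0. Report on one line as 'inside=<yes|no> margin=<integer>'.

d = (-5, 19),  |d|² = 386;  R = 4+4 = 8,  c = 386−8² = 322
v_rel = (-1, 8),  |v_rel|² = 65;  v_rel·d = (-1)·(-5) + (8)·(19) = 157
65·t² − 314·t + 322 = 0  ⇒  m = 157² − 65·322 = 3719
m = 3719 > 0,  v_rel·d = 157 > 0  ⇒  inside

inside=yes margin=3719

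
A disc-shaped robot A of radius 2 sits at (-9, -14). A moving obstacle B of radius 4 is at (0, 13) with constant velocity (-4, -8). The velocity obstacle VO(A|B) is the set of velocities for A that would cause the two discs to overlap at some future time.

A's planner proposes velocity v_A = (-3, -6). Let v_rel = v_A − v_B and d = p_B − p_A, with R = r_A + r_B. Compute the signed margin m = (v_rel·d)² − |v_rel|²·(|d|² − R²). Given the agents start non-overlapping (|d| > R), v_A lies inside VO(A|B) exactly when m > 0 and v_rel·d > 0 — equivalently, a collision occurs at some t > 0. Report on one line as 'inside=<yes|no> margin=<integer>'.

d = (9, 27),  |d|² = 810;  R = 2+4 = 6,  c = 810−6² = 774
v_rel = (1, 2),  |v_rel|² = 5;  v_rel·d = (1)·(9) + (2)·(27) = 63
5·t² − 126·t + 774 = 0  ⇒  m = 63² − 5·774 = 99
m = 99 > 0,  v_rel·d = 63 > 0  ⇒  inside

inside=yes margin=99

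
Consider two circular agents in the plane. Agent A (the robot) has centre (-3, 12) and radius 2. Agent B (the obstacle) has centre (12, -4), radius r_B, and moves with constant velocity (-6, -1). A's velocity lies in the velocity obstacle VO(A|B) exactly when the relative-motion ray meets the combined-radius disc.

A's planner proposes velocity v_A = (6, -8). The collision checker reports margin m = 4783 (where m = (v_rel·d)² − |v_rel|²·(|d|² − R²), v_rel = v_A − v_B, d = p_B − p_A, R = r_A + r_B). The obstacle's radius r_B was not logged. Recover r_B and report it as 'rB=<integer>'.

m = 4783
d = (15, -16);  v_rel = (12, -7),  |v_rel|² = 193
v_rel×d = (12)·(-16) − (-7)·(15) = -87
since m = R²·193 − (-87)²:  R² = (7569 + 4783) / 193 = 64
R = √64 = 8  ⇒  r_B = 8 − 2 = 6

rB=6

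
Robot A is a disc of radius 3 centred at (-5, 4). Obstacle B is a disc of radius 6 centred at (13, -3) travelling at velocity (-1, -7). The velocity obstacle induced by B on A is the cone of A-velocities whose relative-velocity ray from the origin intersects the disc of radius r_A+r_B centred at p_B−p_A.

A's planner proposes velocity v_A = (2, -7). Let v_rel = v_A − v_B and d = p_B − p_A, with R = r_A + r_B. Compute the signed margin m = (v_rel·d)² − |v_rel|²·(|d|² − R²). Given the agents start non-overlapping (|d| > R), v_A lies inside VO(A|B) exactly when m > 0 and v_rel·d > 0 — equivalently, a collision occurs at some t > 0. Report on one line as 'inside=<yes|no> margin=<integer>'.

d = (18, -7),  |d|² = 373;  R = 3+6 = 9,  c = 373−9² = 292
v_rel = (3, 0),  |v_rel|² = 9;  v_rel·d = (3)·(18) + (0)·(-7) = 54
9·t² − 108·t + 292 = 0  ⇒  m = 54² − 9·292 = 288
m = 288 > 0,  v_rel·d = 54 > 0  ⇒  inside

inside=yes margin=288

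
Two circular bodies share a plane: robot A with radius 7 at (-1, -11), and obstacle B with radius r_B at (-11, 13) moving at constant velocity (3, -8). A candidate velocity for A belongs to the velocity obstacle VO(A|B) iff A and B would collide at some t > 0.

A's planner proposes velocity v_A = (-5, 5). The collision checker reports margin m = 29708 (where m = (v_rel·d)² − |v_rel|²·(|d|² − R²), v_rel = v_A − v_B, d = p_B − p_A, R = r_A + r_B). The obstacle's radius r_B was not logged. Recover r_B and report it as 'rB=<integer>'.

m = 29708
d = (-10, 24);  v_rel = (-8, 13),  |v_rel|² = 233
v_rel×d = (-8)·(24) − (13)·(-10) = -62
since m = R²·233 − (-62)²:  R² = (3844 + 29708) / 233 = 144
R = √144 = 12  ⇒  r_B = 12 − 7 = 5

rB=5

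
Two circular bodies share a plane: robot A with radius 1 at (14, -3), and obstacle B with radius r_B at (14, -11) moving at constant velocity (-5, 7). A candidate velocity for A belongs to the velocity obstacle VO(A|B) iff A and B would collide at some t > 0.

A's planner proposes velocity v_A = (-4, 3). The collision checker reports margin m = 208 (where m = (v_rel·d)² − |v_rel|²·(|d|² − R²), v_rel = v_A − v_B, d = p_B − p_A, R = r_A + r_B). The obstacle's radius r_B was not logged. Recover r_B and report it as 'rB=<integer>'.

m = 208
d = (0, -8);  v_rel = (1, -4),  |v_rel|² = 17
v_rel×d = (1)·(-8) − (-4)·(0) = -8
since m = R²·17 − (-8)²:  R² = (64 + 208) / 17 = 16
R = √16 = 4  ⇒  r_B = 4 − 1 = 3

rB=3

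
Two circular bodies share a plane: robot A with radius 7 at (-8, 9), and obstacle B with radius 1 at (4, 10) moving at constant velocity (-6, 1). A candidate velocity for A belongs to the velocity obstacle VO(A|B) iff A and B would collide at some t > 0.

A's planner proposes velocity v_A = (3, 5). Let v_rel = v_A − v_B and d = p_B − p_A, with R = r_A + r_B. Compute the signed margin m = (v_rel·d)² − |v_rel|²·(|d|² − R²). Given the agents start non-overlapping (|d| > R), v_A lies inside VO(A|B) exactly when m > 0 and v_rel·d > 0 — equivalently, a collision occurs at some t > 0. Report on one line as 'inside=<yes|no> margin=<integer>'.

d = (12, 1),  |d|² = 145;  R = 7+1 = 8,  c = 145−8² = 81
v_rel = (9, 4),  |v_rel|² = 97;  v_rel·d = (9)·(12) + (4)·(1) = 112
97·t² − 224·t + 81 = 0  ⇒  m = 112² − 97·81 = 4687
m = 4687 > 0,  v_rel·d = 112 > 0  ⇒  inside

inside=yes margin=4687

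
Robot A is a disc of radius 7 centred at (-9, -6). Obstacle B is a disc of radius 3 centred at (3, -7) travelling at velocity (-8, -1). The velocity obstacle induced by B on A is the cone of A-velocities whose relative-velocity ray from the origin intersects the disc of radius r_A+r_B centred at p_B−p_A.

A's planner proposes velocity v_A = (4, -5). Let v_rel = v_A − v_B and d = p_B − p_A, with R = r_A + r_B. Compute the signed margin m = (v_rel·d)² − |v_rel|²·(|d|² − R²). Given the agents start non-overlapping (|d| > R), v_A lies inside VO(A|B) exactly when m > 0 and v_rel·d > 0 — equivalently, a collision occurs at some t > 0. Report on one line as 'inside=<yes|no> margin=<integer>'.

d = (12, -1),  |d|² = 145;  R = 7+3 = 10,  c = 145−10² = 45
v_rel = (12, -4),  |v_rel|² = 160;  v_rel·d = (12)·(12) + (-4)·(-1) = 148
160·t² − 296·t + 45 = 0  ⇒  m = 148² − 160·45 = 14704
m = 14704 > 0,  v_rel·d = 148 > 0  ⇒  inside

inside=yes margin=14704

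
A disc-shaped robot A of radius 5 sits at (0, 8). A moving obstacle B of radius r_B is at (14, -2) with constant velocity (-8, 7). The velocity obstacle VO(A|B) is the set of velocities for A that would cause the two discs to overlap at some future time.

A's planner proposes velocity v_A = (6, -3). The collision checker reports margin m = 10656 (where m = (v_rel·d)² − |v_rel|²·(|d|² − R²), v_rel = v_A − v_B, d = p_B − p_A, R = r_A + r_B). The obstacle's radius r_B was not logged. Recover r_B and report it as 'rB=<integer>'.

m = 10656
d = (14, -10);  v_rel = (14, -10),  |v_rel|² = 296
v_rel×d = (14)·(-10) − (-10)·(14) = 0
since m = R²·296 − 0²:  R² = (0 + 10656) / 296 = 36
R = √36 = 6  ⇒  r_B = 6 − 5 = 1

rB=1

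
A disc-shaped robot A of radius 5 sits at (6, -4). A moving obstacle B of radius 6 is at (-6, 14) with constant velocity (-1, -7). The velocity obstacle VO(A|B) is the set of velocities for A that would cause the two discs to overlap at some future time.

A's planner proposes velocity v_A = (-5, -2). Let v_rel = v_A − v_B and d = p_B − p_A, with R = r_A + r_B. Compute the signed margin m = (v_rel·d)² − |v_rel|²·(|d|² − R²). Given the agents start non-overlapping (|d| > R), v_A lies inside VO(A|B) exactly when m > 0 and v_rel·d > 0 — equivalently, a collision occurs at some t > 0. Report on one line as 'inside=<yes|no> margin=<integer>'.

d = (-12, 18),  |d|² = 468;  R = 5+6 = 11,  c = 468−11² = 347
v_rel = (-4, 5),  |v_rel|² = 41;  v_rel·d = (-4)·(-12) + (5)·(18) = 138
41·t² − 276·t + 347 = 0  ⇒  m = 138² − 41·347 = 4817
m = 4817 > 0,  v_rel·d = 138 > 0  ⇒  inside

inside=yes margin=4817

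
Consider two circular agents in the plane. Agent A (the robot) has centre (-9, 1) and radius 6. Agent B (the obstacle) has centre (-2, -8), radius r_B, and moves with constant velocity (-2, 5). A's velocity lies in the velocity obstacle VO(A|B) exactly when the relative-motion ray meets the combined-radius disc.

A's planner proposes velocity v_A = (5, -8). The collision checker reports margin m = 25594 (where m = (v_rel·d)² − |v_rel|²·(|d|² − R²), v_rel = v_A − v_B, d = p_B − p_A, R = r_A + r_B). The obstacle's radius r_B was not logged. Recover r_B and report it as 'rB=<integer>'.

m = 25594
d = (7, -9);  v_rel = (7, -13),  |v_rel|² = 218
v_rel×d = (7)·(-9) − (-13)·(7) = 28
since m = R²·218 − 28²:  R² = (784 + 25594) / 218 = 121
R = √121 = 11  ⇒  r_B = 11 − 6 = 5

rB=5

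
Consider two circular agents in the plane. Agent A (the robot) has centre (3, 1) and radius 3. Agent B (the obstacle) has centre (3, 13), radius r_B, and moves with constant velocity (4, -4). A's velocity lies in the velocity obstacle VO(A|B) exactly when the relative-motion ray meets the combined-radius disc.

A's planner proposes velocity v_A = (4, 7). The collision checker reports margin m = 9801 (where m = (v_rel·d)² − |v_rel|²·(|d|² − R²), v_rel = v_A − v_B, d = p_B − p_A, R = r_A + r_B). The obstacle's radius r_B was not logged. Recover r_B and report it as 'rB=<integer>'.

m = 9801
d = (0, 12);  v_rel = (0, 11),  |v_rel|² = 121
v_rel×d = (0)·(12) − (11)·(0) = 0
since m = R²·121 − 0²:  R² = (0 + 9801) / 121 = 81
R = √81 = 9  ⇒  r_B = 9 − 3 = 6

rB=6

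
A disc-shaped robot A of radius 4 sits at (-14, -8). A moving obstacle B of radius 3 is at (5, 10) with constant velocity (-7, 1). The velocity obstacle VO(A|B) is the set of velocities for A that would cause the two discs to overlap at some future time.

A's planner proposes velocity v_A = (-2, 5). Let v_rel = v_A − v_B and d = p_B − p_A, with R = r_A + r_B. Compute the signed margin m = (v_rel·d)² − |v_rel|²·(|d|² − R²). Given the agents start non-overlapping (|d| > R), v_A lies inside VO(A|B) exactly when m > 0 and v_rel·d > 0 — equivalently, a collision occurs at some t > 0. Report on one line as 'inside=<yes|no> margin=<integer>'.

d = (19, 18),  |d|² = 685;  R = 4+3 = 7,  c = 685−7² = 636
v_rel = (5, 4),  |v_rel|² = 41;  v_rel·d = (5)·(19) + (4)·(18) = 167
41·t² − 334·t + 636 = 0  ⇒  m = 167² − 41·636 = 1813
m = 1813 > 0,  v_rel·d = 167 > 0  ⇒  inside

inside=yes margin=1813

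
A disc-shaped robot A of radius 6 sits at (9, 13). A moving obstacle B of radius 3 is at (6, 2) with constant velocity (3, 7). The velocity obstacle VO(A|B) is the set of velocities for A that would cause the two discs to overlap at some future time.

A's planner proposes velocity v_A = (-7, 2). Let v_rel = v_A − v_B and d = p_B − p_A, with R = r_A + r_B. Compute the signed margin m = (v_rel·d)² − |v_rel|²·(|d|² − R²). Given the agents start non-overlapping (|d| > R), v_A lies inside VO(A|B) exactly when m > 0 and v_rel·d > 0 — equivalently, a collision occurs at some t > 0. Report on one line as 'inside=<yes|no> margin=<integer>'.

d = (-3, -11),  |d|² = 130;  R = 6+3 = 9,  c = 130−9² = 49
v_rel = (-10, -5),  |v_rel|² = 125;  v_rel·d = (-10)·(-3) + (-5)·(-11) = 85
125·t² − 170·t + 49 = 0  ⇒  m = 85² − 125·49 = 1100
m = 1100 > 0,  v_rel·d = 85 > 0  ⇒  inside

inside=yes margin=1100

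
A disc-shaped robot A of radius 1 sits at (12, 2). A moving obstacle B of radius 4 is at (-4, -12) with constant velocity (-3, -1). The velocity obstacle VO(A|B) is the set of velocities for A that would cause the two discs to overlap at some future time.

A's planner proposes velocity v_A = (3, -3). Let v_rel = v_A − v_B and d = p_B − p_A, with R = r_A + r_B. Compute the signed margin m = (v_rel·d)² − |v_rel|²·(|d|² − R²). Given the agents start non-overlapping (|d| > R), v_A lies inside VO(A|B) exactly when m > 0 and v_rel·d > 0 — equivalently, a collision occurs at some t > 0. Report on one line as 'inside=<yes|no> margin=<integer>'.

d = (-16, -14),  |d|² = 452;  R = 1+4 = 5,  c = 452−5² = 427
v_rel = (6, -2),  |v_rel|² = 40;  v_rel·d = (6)·(-16) + (-2)·(-14) = -68
40·t² + 136·t + 427 = 0  ⇒  m = (-68)² − 40·427 = -12456
m = -12456 < 0,  v_rel·d = -68 < 0  ⇒  outside

inside=no margin=-12456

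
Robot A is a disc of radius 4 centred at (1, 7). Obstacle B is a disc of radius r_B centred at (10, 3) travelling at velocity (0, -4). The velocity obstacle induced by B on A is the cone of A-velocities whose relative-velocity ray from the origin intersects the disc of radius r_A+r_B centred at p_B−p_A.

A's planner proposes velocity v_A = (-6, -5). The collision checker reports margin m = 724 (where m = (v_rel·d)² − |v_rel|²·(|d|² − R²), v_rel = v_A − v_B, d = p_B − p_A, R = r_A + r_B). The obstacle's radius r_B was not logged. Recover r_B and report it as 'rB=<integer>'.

m = 724
d = (9, -4);  v_rel = (-6, -1),  |v_rel|² = 37
v_rel×d = (-6)·(-4) − (-1)·(9) = 33
since m = R²·37 − 33²:  R² = (1089 + 724) / 37 = 49
R = √49 = 7  ⇒  r_B = 7 − 4 = 3

rB=3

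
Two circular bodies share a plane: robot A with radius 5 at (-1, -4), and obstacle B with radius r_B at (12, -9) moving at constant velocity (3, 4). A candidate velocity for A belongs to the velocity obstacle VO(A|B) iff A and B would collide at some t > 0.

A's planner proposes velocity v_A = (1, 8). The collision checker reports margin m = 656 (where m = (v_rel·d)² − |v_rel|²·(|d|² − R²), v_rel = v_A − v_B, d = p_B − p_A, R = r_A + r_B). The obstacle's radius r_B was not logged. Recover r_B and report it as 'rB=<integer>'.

m = 656
d = (13, -5);  v_rel = (-2, 4),  |v_rel|² = 20
v_rel×d = (-2)·(-5) − (4)·(13) = -42
since m = R²·20 − (-42)²:  R² = (1764 + 656) / 20 = 121
R = √121 = 11  ⇒  r_B = 11 − 5 = 6

rB=6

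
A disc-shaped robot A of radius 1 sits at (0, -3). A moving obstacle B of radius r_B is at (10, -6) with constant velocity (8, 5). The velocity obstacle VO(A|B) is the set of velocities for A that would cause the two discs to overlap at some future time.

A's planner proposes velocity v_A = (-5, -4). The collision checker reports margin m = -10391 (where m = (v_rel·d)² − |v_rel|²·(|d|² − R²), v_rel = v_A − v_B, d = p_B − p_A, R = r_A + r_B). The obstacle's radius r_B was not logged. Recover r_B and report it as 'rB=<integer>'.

m = -10391
d = (10, -3);  v_rel = (-13, -9),  |v_rel|² = 250
v_rel×d = (-13)·(-3) − (-9)·(10) = 129
since m = R²·250 − 129²:  R² = (16641 + -10391) / 250 = 25
R = √25 = 5  ⇒  r_B = 5 − 1 = 4

rB=4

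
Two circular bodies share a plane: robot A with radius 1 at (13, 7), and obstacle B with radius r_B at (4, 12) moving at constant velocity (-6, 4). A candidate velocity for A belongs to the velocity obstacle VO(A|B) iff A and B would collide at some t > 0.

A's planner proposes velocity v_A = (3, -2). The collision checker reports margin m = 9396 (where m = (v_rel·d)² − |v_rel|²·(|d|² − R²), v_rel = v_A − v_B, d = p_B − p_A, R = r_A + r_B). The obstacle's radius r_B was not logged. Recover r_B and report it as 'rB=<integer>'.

m = 9396
d = (-9, 5);  v_rel = (9, -6),  |v_rel|² = 117
v_rel×d = (9)·(5) − (-6)·(-9) = -9
since m = R²·117 − (-9)²:  R² = (81 + 9396) / 117 = 81
R = √81 = 9  ⇒  r_B = 9 − 1 = 8

rB=8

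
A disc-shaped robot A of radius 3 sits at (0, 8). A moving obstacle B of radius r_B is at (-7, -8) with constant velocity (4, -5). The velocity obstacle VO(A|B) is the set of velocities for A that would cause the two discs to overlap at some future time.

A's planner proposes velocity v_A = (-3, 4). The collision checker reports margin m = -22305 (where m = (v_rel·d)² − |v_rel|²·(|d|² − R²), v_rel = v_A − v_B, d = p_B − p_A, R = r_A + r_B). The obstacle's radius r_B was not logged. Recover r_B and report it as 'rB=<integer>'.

m = -22305
d = (-7, -16);  v_rel = (-7, 9),  |v_rel|² = 130
v_rel×d = (-7)·(-16) − (9)·(-7) = 175
since m = R²·130 − 175²:  R² = (30625 + -22305) / 130 = 64
R = √64 = 8  ⇒  r_B = 8 − 3 = 5

rB=5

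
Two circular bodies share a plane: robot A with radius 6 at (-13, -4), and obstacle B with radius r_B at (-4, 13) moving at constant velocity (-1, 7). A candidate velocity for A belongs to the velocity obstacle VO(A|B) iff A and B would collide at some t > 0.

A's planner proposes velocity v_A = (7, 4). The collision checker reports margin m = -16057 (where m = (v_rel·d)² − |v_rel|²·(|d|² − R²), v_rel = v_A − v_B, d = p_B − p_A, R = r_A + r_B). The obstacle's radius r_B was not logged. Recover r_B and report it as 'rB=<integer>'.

m = -16057
d = (9, 17);  v_rel = (8, -3),  |v_rel|² = 73
v_rel×d = (8)·(17) − (-3)·(9) = 163
since m = R²·73 − 163²:  R² = (26569 + -16057) / 73 = 144
R = √144 = 12  ⇒  r_B = 12 − 6 = 6

rB=6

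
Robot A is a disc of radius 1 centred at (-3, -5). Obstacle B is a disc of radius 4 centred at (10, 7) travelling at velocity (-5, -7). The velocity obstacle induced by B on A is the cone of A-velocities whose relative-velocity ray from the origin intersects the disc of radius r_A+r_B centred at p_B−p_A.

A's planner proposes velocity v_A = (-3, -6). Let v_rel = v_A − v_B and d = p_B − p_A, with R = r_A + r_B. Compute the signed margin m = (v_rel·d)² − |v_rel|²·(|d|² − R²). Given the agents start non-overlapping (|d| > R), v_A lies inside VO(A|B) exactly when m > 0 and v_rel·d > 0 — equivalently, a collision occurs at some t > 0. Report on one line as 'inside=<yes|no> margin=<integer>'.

d = (13, 12),  |d|² = 313;  R = 1+4 = 5,  c = 313−5² = 288
v_rel = (2, 1),  |v_rel|² = 5;  v_rel·d = (2)·(13) + (1)·(12) = 38
5·t² − 76·t + 288 = 0  ⇒  m = 38² − 5·288 = 4
m = 4 > 0,  v_rel·d = 38 > 0  ⇒  inside

inside=yes margin=4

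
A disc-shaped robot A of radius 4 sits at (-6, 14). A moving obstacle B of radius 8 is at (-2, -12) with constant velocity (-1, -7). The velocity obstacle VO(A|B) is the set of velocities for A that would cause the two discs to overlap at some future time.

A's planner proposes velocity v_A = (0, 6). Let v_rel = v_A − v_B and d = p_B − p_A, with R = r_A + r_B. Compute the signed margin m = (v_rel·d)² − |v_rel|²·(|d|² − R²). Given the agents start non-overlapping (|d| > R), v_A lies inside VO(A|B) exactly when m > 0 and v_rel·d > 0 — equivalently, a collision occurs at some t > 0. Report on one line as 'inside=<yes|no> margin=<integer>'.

d = (4, -26),  |d|² = 692;  R = 4+8 = 12,  c = 692−12² = 548
v_rel = (1, 13),  |v_rel|² = 170;  v_rel·d = (1)·(4) + (13)·(-26) = -334
170·t² + 668·t + 548 = 0  ⇒  m = (-334)² − 170·548 = 18396
m = 18396 > 0,  v_rel·d = -334 < 0  ⇒  outside

inside=no margin=18396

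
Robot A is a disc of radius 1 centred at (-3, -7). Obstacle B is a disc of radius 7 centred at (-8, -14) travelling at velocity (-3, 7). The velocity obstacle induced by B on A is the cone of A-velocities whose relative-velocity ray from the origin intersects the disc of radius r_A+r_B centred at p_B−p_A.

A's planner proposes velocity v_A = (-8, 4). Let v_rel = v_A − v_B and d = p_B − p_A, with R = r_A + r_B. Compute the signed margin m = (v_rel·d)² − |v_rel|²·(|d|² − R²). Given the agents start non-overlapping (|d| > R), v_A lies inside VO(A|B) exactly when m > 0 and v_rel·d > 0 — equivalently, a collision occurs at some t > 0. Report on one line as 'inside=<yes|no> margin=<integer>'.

d = (-5, -7),  |d|² = 74;  R = 1+7 = 8,  c = 74−8² = 10
v_rel = (-5, -3),  |v_rel|² = 34;  v_rel·d = (-5)·(-5) + (-3)·(-7) = 46
34·t² − 92·t + 10 = 0  ⇒  m = 46² − 34·10 = 1776
m = 1776 > 0,  v_rel·d = 46 > 0  ⇒  inside

inside=yes margin=1776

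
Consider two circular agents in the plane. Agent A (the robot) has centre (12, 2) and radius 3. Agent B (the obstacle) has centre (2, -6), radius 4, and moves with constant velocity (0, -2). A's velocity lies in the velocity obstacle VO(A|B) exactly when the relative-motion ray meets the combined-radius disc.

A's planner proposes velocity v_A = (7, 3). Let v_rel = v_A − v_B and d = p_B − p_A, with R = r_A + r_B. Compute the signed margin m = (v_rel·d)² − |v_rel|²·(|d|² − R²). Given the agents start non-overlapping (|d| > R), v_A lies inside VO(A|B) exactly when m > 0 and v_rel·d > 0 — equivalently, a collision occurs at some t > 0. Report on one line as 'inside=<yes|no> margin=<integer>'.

d = (-10, -8),  |d|² = 164;  R = 3+4 = 7,  c = 164−7² = 115
v_rel = (7, 5),  |v_rel|² = 74;  v_rel·d = (7)·(-10) + (5)·(-8) = -110
74·t² + 220·t + 115 = 0  ⇒  m = (-110)² − 74·115 = 3590
m = 3590 > 0,  v_rel·d = -110 < 0  ⇒  outside

inside=no margin=3590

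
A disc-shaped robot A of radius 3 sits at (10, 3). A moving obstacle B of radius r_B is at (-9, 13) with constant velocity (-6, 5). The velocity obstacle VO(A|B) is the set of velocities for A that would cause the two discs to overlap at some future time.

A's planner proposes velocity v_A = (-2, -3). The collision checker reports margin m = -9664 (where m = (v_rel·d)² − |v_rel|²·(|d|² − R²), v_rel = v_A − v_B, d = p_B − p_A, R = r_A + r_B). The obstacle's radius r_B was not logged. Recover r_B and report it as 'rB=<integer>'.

m = -9664
d = (-19, 10);  v_rel = (4, -8),  |v_rel|² = 80
v_rel×d = (4)·(10) − (-8)·(-19) = -112
since m = R²·80 − (-112)²:  R² = (12544 + -9664) / 80 = 36
R = √36 = 6  ⇒  r_B = 6 − 3 = 3

rB=3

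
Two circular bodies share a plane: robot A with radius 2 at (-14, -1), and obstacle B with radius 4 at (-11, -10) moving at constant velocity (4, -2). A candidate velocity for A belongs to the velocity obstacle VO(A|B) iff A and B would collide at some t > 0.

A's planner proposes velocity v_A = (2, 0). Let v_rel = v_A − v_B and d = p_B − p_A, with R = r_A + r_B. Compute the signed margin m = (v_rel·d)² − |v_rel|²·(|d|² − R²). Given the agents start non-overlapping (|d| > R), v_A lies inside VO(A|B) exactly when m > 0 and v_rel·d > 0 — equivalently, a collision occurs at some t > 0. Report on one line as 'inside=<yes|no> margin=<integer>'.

d = (3, -9),  |d|² = 90;  R = 2+4 = 6,  c = 90−6² = 54
v_rel = (-2, 2),  |v_rel|² = 8;  v_rel·d = (-2)·(3) + (2)·(-9) = -24
8·t² + 48·t + 54 = 0  ⇒  m = (-24)² − 8·54 = 144
m = 144 > 0,  v_rel·d = -24 < 0  ⇒  outside

inside=no margin=144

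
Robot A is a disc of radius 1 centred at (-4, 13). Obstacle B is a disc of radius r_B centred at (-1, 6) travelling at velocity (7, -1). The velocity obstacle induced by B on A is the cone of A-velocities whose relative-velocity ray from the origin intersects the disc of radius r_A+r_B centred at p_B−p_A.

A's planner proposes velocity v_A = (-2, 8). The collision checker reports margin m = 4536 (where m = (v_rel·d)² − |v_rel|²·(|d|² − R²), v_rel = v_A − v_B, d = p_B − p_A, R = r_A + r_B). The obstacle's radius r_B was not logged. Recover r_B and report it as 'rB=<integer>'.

m = 4536
d = (3, -7);  v_rel = (-9, 9),  |v_rel|² = 162
v_rel×d = (-9)·(-7) − (9)·(3) = 36
since m = R²·162 − 36²:  R² = (1296 + 4536) / 162 = 36
R = √36 = 6  ⇒  r_B = 6 − 1 = 5

rB=5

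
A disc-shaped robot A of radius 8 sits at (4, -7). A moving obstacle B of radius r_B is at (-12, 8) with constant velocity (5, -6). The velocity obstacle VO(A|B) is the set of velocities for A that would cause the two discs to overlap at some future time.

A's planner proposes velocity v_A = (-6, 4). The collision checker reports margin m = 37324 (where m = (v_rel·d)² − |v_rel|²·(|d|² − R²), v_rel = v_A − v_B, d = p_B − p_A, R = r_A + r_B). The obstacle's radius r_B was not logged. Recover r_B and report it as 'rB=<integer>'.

m = 37324
d = (-16, 15);  v_rel = (-11, 10),  |v_rel|² = 221
v_rel×d = (-11)·(15) − (10)·(-16) = -5
since m = R²·221 − (-5)²:  R² = (25 + 37324) / 221 = 169
R = √169 = 13  ⇒  r_B = 13 − 8 = 5

rB=5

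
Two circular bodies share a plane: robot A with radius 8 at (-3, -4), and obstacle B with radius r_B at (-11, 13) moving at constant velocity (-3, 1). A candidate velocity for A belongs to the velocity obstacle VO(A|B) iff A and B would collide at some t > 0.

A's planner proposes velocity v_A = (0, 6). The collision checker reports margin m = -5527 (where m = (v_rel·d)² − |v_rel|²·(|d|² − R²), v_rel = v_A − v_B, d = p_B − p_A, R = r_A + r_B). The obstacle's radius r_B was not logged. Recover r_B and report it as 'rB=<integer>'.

m = -5527
d = (-8, 17);  v_rel = (3, 5),  |v_rel|² = 34
v_rel×d = (3)·(17) − (5)·(-8) = 91
since m = R²·34 − 91²:  R² = (8281 + -5527) / 34 = 81
R = √81 = 9  ⇒  r_B = 9 − 8 = 1

rB=1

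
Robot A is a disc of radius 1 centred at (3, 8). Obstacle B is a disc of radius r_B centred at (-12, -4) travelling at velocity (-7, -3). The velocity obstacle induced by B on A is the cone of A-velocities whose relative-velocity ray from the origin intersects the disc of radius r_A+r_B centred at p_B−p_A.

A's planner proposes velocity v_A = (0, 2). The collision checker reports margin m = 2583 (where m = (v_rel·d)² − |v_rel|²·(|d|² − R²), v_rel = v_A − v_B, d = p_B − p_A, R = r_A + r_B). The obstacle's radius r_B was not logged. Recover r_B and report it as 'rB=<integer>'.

m = 2583
d = (-15, -12);  v_rel = (7, 5),  |v_rel|² = 74
v_rel×d = (7)·(-12) − (5)·(-15) = -9
since m = R²·74 − (-9)²:  R² = (81 + 2583) / 74 = 36
R = √36 = 6  ⇒  r_B = 6 − 1 = 5

rB=5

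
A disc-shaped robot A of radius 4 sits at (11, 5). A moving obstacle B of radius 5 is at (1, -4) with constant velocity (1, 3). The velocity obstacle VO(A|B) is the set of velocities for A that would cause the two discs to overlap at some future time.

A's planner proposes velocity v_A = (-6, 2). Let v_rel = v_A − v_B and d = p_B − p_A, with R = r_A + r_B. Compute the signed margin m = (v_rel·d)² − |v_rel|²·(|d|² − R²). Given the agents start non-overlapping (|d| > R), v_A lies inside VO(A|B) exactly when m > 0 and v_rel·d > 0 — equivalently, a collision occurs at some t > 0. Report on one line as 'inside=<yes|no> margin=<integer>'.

d = (-10, -9),  |d|² = 181;  R = 4+5 = 9,  c = 181−9² = 100
v_rel = (-7, -1),  |v_rel|² = 50;  v_rel·d = (-7)·(-10) + (-1)·(-9) = 79
50·t² − 158·t + 100 = 0  ⇒  m = 79² − 50·100 = 1241
m = 1241 > 0,  v_rel·d = 79 > 0  ⇒  inside

inside=yes margin=1241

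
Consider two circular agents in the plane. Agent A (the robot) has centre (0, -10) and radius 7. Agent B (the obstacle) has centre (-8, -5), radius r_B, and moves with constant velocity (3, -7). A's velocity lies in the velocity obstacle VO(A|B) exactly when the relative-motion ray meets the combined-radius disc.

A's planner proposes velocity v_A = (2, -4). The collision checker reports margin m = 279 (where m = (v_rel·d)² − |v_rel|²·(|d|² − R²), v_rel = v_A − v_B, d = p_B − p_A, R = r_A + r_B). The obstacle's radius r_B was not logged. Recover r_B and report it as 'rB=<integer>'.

m = 279
d = (-8, 5);  v_rel = (-1, 3),  |v_rel|² = 10
v_rel×d = (-1)·(5) − (3)·(-8) = 19
since m = R²·10 − 19²:  R² = (361 + 279) / 10 = 64
R = √64 = 8  ⇒  r_B = 8 − 7 = 1

rB=1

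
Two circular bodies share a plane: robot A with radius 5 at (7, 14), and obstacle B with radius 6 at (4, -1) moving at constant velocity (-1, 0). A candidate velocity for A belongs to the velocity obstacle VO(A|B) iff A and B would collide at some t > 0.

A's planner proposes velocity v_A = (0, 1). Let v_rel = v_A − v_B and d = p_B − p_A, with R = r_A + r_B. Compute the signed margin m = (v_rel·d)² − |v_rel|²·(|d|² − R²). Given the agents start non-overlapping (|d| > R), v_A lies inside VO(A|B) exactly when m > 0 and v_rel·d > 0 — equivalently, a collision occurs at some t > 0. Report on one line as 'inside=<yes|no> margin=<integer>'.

d = (-3, -15),  |d|² = 234;  R = 5+6 = 11,  c = 234−11² = 113
v_rel = (1, 1),  |v_rel|² = 2;  v_rel·d = (1)·(-3) + (1)·(-15) = -18
2·t² + 36·t + 113 = 0  ⇒  m = (-18)² − 2·113 = 98
m = 98 > 0,  v_rel·d = -18 < 0  ⇒  outside

inside=no margin=98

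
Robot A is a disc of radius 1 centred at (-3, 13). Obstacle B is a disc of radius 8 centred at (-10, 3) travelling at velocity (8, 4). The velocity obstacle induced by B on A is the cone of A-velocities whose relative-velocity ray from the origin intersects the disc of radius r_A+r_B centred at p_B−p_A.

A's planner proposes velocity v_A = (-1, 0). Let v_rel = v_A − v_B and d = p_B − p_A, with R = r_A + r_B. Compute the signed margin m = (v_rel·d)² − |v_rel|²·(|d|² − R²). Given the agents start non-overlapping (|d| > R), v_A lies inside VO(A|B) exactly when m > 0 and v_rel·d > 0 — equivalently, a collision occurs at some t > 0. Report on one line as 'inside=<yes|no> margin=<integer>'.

d = (-7, -10),  |d|² = 149;  R = 1+8 = 9,  c = 149−9² = 68
v_rel = (-9, -4),  |v_rel|² = 97;  v_rel·d = (-9)·(-7) + (-4)·(-10) = 103
97·t² − 206·t + 68 = 0  ⇒  m = 103² − 97·68 = 4013
m = 4013 > 0,  v_rel·d = 103 > 0  ⇒  inside

inside=yes margin=4013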